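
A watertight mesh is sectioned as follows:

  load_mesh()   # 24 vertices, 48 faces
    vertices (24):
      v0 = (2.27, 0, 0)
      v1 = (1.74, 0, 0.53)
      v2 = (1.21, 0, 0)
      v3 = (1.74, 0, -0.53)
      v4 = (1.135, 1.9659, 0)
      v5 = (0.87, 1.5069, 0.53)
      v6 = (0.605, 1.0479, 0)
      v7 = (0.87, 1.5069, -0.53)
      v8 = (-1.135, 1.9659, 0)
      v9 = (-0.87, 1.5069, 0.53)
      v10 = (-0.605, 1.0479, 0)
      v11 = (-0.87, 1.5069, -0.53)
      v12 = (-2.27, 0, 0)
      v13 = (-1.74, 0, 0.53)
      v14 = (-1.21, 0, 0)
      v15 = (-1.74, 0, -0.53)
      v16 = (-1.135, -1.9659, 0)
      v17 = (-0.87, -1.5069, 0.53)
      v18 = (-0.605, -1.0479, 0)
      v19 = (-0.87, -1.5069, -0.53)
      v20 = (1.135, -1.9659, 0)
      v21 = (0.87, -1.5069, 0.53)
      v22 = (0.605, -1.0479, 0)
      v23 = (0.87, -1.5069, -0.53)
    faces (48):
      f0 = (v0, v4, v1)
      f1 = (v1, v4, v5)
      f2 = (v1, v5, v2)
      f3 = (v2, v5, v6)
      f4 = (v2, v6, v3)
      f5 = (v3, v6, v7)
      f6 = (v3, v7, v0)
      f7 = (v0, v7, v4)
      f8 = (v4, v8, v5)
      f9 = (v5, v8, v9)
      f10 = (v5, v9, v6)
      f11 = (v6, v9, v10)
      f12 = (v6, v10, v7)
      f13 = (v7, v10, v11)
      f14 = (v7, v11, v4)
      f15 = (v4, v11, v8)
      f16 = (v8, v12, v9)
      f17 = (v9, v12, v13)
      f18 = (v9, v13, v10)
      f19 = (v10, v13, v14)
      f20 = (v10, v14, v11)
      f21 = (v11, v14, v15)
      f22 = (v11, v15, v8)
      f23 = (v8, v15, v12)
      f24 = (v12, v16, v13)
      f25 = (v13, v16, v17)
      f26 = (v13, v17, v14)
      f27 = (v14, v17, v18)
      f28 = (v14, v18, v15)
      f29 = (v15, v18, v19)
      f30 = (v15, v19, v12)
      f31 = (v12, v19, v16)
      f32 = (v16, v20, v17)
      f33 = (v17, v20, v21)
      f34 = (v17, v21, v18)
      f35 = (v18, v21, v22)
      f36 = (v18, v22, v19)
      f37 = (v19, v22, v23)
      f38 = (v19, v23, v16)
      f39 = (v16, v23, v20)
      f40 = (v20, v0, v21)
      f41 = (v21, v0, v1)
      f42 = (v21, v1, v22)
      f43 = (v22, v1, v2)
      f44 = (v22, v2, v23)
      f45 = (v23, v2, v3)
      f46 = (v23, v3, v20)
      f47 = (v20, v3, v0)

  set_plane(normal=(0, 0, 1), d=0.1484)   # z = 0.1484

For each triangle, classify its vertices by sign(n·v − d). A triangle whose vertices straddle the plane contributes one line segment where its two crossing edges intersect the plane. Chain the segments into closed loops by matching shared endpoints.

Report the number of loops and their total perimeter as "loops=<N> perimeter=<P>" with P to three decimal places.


loops=2 perimeter=20.880

Straddling triangles (24 of 48):
  (v0,v4,v1) [--+] → (1.3044, 1.41545, 0.1484)–(2.1216, 0, 0.1484)  len=1.6344
  (v1,v4,v5) [+-+] → (1.3044, 1.41545, 0.1484)–(1.0608, 1.83738, 0.1484)  len=0.4872
  (v1,v5,v2) [++-] → (1.1148, 0.421932, 0.1484)–(1.3584, 0, 0.1484)  len=0.4872
  (v2,v5,v6) [-+-] → (1.1148, 0.421932, 0.1484)–(0.6792, 1.17642, 0.1484)  len=0.8712
  (v4,v8,v5) [--+] → (-0.5736, 1.83738, 0.1484)–(1.0608, 1.83738, 0.1484)  len=1.6344
  (v5,v8,v9) [+-+] → (-0.5736, 1.83738, 0.1484)–(-1.0608, 1.83738, 0.1484)  len=0.4872
  (v5,v9,v6) [++-] → (0.192, 1.17642, 0.1484)–(0.6792, 1.17642, 0.1484)  len=0.4872
  (v6,v9,v10) [-+-] → (0.192, 1.17642, 0.1484)–(-0.6792, 1.17642, 0.1484)  len=0.8712
  (v8,v12,v9) [--+] → (-1.878, 0.421932, 0.1484)–(-1.0608, 1.83738, 0.1484)  len=1.6344
  (v9,v12,v13) [+-+] → (-1.878, 0.421932, 0.1484)–(-2.1216, 0, 0.1484)  len=0.4872
  (v9,v13,v10) [++-] → (-0.9228, 0.754488, 0.1484)–(-0.6792, 1.17642, 0.1484)  len=0.4872
  (v10,v13,v14) [-+-] → (-0.9228, 0.754488, 0.1484)–(-1.3584, 0, 0.1484)  len=0.8712
  (v12,v16,v13) [--+] → (-1.3044, -1.41545, 0.1484)–(-2.1216, 0, 0.1484)  len=1.6344
  (v13,v16,v17) [+-+] → (-1.3044, -1.41545, 0.1484)–(-1.0608, -1.83738, 0.1484)  len=0.4872
  (v13,v17,v14) [++-] → (-1.1148, -0.421932, 0.1484)–(-1.3584, 0, 0.1484)  len=0.4872
  (v14,v17,v18) [-+-] → (-1.1148, -0.421932, 0.1484)–(-0.6792, -1.17642, 0.1484)  len=0.8712
  (v16,v20,v17) [--+] → (0.5736, -1.83738, 0.1484)–(-1.0608, -1.83738, 0.1484)  len=1.6344
  (v17,v20,v21) [+-+] → (0.5736, -1.83738, 0.1484)–(1.0608, -1.83738, 0.1484)  len=0.4872
  (v17,v21,v18) [++-] → (-0.192, -1.17642, 0.1484)–(-0.6792, -1.17642, 0.1484)  len=0.4872
  (v18,v21,v22) [-+-] → (-0.192, -1.17642, 0.1484)–(0.6792, -1.17642, 0.1484)  len=0.8712
  (v20,v0,v21) [--+] → (1.878, -0.421932, 0.1484)–(1.0608, -1.83738, 0.1484)  len=1.6344
  (v21,v0,v1) [+-+] → (1.878, -0.421932, 0.1484)–(2.1216, 0, 0.1484)  len=0.4872
  (v21,v1,v22) [++-] → (0.9228, -0.754488, 0.1484)–(0.6792, -1.17642, 0.1484)  len=0.4872
  (v22,v1,v2) [-+-] → (0.9228, -0.754488, 0.1484)–(1.3584, 0, 0.1484)  len=0.8712

Chained into 2 loop(s):
  loop 1: 12 segments, perimeter = 12.7297
  loop 2: 12 segments, perimeter = 8.1504
Total perimeter = 20.880


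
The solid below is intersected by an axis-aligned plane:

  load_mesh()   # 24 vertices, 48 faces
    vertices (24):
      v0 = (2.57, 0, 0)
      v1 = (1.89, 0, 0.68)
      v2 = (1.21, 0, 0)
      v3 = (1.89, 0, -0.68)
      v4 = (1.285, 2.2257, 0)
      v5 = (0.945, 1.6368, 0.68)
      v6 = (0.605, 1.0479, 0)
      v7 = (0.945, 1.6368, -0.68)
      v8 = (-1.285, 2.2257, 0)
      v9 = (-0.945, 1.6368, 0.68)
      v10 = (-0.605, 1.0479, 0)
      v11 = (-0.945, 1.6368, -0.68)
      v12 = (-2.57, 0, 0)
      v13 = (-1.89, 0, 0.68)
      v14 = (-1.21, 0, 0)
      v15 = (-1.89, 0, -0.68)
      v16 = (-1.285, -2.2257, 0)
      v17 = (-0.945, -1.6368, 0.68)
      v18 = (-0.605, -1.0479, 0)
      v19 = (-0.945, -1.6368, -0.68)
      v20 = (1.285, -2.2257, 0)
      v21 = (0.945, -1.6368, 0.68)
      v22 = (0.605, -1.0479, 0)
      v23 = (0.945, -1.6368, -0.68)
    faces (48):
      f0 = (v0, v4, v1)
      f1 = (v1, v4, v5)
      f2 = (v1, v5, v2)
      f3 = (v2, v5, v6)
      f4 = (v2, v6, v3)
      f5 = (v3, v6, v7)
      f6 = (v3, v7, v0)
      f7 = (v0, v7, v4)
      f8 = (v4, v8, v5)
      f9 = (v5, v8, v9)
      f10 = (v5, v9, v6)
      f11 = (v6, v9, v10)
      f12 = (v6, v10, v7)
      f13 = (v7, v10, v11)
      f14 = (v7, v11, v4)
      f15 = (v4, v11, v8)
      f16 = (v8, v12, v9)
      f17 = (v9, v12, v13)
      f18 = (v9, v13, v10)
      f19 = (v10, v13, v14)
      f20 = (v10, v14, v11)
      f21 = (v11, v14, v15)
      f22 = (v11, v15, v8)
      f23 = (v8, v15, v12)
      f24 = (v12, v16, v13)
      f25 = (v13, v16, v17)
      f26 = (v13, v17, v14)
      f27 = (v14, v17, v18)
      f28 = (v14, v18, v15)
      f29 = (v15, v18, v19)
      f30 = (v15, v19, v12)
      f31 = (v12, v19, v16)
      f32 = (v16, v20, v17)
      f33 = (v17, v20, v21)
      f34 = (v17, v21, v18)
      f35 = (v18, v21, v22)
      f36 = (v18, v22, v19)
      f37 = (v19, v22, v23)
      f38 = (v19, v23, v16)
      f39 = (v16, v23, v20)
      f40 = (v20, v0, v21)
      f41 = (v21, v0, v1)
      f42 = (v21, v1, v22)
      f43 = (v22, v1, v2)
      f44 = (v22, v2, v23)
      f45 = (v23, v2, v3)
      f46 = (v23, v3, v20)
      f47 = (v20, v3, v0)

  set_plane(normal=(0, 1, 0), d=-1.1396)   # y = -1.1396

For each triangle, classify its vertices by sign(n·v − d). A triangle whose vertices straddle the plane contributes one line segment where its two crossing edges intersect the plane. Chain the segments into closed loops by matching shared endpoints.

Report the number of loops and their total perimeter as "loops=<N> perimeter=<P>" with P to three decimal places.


loops=1 perimeter=9.726

Straddling triangles (18 of 48):
  (v12,v16,v13) [+-+] → (-1.91206, -1.1396, 0)–(-1.58023, -1.1396, 0.331827)  len=0.4693
  (v13,v16,v17) [+--] → (-1.58023, -1.1396, 0.331827)–(-1.23206, -1.1396, 0.68)  len=0.4924
  (v13,v17,v14) [+-+] → (-1.23206, -1.1396, 0.68)–(-1.0255, -1.1396, 0.473441)  len=0.2921
  (v14,v17,v18) [+-+] → (-1.0255, -1.1396, 0.473441)–(-0.657943, -1.1396, 0.105886)  len=0.5198
  (v15,v18,v19) [++-] → (-0.657943, -1.1396, -0.105886)–(-1.23206, -1.1396, -0.68)  len=0.8119
  (v15,v19,v12) [+-+] → (-1.23206, -1.1396, -0.68)–(-1.43862, -1.1396, -0.473441)  len=0.2921
  (v12,v19,v16) [+--] → (-1.43862, -1.1396, -0.473441)–(-1.91206, -1.1396, 0)  len=0.6695
  (v17,v21,v18) [--+] → (-0.363643, -1.1396, 0.105886)–(-0.657943, -1.1396, 0.105886)  len=0.2943
  (v18,v21,v22) [+-+] → (-0.363643, -1.1396, 0.105886)–(0.657943, -1.1396, 0.105886)  len=1.0216
  (v18,v22,v19) [++-] → (0.363643, -1.1396, -0.105886)–(-0.657943, -1.1396, -0.105886)  len=1.0216
  (v19,v22,v23) [-+-] → (0.363643, -1.1396, -0.105886)–(0.657943, -1.1396, -0.105886)  len=0.2943
  (v20,v0,v21) [-+-] → (1.91206, -1.1396, 0)–(1.43862, -1.1396, 0.473441)  len=0.6695
  (v21,v0,v1) [-++] → (1.43862, -1.1396, 0.473441)–(1.23206, -1.1396, 0.68)  len=0.2921
  (v21,v1,v22) [-++] → (1.23206, -1.1396, 0.68)–(0.657943, -1.1396, 0.105886)  len=0.8119
  (v22,v2,v23) [++-] → (1.0255, -1.1396, -0.473441)–(0.657943, -1.1396, -0.105886)  len=0.5198
  (v23,v2,v3) [-++] → (1.0255, -1.1396, -0.473441)–(1.23206, -1.1396, -0.68)  len=0.2921
  (v23,v3,v20) [-+-] → (1.23206, -1.1396, -0.68)–(1.58023, -1.1396, -0.331827)  len=0.4924
  (v20,v3,v0) [-++] → (1.58023, -1.1396, -0.331827)–(1.91206, -1.1396, 0)  len=0.4693

Chained into 1 loop(s):
  loop 1: 18 segments, perimeter = 9.7261
Total perimeter = 9.726


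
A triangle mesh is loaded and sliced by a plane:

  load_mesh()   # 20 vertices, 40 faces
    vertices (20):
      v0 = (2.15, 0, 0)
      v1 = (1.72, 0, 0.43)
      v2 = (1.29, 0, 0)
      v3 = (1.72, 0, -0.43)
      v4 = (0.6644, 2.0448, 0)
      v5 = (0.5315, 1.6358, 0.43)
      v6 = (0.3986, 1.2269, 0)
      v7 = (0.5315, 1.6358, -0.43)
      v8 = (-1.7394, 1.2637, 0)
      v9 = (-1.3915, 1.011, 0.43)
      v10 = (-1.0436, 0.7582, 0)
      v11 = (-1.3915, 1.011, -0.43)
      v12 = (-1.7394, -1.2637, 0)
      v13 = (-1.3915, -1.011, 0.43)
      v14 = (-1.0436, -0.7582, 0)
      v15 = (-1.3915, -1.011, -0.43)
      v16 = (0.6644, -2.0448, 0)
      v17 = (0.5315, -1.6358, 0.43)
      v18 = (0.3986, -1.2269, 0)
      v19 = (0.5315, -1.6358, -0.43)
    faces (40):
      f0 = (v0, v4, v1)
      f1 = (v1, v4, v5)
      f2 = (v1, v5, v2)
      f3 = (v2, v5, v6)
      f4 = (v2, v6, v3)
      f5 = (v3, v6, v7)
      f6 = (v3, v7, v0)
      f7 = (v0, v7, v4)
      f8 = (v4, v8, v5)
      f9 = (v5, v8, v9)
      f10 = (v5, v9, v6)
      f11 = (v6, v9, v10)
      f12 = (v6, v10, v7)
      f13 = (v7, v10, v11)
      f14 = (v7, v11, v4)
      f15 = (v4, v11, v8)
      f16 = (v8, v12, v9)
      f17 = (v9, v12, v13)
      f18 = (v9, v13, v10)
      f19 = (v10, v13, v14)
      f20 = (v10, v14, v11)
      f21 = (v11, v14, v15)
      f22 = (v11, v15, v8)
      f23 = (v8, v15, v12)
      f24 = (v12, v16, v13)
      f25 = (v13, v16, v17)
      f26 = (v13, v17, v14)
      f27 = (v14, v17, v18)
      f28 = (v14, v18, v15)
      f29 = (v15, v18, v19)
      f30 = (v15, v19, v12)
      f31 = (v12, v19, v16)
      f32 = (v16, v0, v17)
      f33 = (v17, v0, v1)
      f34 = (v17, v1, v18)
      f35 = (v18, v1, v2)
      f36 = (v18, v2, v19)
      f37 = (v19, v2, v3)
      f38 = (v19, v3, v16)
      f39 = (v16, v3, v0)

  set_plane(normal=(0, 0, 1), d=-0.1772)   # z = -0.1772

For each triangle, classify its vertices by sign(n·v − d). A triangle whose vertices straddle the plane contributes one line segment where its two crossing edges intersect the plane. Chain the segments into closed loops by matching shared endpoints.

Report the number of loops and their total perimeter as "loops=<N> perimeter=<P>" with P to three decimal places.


loops=2 perimeter=20.220

Straddling triangles (20 of 40):
  (v2,v6,v3) [++-] → (0.94314, 0.721303, -0.1772)–(1.4672, 0, -0.1772)  len=0.8916
  (v3,v6,v7) [-+-] → (0.94314, 0.721303, -0.1772)–(0.453367, 1.3954, -0.1772)  len=0.8332
  (v3,v7,v0) [--+] → (1.48303, 0.674102, -0.1772)–(1.9728, 0, -0.1772)  len=0.8332
  (v0,v7,v4) [+-+] → (1.48303, 0.674102, -0.1772)–(0.609633, 1.87625, -0.1772)  len=1.4859
  (v6,v10,v7) [++-] → (-0.394512, 1.11985, -0.1772)–(0.453367, 1.3954, -0.1772)  len=0.8915
  (v7,v10,v11) [-+-] → (-0.394512, 1.11985, -0.1772)–(-1.18697, 0.862377, -0.1772)  len=0.8332
  (v7,v11,v4) [--+] → (-0.182822, 1.61878, -0.1772)–(0.609633, 1.87625, -0.1772)  len=0.8332
  (v4,v11,v8) [+-+] → (-0.182822, 1.61878, -0.1772)–(-1.59603, 1.15956, -0.1772)  len=1.4859
  (v10,v14,v11) [++-] → (-1.18697, -0.029125, -0.1772)–(-1.18697, 0.862377, -0.1772)  len=0.8915
  (v11,v14,v15) [-+-] → (-1.18697, -0.029125, -0.1772)–(-1.18697, -0.862377, -0.1772)  len=0.8333
  (v11,v15,v8) [--+] → (-1.59603, 0.326312, -0.1772)–(-1.59603, 1.15956, -0.1772)  len=0.8333
  (v8,v15,v12) [+-+] → (-1.59603, 0.326312, -0.1772)–(-1.59603, -1.15956, -0.1772)  len=1.4859
  (v14,v18,v15) [++-] → (-0.339088, -1.13793, -0.1772)–(-1.18697, -0.862377, -0.1772)  len=0.8915
  (v15,v18,v19) [-+-] → (-0.339088, -1.13793, -0.1772)–(0.453367, -1.3954, -0.1772)  len=0.8332
  (v15,v19,v12) [--+] → (-0.803578, -1.41704, -0.1772)–(-1.59603, -1.15956, -0.1772)  len=0.8332
  (v12,v19,v16) [+-+] → (-0.803578, -1.41704, -0.1772)–(0.609633, -1.87625, -0.1772)  len=1.4859
  (v18,v2,v19) [++-] → (0.977427, -0.674102, -0.1772)–(0.453367, -1.3954, -0.1772)  len=0.8916
  (v19,v2,v3) [-+-] → (0.977427, -0.674102, -0.1772)–(1.4672, 0, -0.1772)  len=0.8332
  (v19,v3,v16) [--+] → (1.09941, -1.20215, -0.1772)–(0.609633, -1.87625, -0.1772)  len=0.8332
  (v16,v3,v0) [+-+] → (1.09941, -1.20215, -0.1772)–(1.9728, 0, -0.1772)  len=1.4859

Chained into 2 loop(s):
  loop 1: 10 segments, perimeter = 8.6239
  loop 2: 10 segments, perimeter = 11.5958
Total perimeter = 20.220


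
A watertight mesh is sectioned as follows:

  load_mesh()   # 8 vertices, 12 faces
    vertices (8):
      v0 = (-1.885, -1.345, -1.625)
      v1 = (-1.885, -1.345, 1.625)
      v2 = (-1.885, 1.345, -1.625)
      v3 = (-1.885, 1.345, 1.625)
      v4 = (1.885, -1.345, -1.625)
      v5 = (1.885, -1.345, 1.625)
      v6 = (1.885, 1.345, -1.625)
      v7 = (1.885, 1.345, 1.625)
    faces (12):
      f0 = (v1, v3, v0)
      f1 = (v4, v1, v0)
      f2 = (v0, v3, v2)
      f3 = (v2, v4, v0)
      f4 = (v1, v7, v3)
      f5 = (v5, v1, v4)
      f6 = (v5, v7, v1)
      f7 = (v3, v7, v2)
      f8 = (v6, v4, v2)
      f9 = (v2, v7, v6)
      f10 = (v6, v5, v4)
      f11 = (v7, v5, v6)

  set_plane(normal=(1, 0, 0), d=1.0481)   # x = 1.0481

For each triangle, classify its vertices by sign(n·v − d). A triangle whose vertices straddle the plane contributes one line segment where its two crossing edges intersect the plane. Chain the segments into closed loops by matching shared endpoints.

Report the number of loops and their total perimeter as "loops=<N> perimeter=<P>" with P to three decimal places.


loops=1 perimeter=11.880

Straddling triangles (8 of 12):
  (v4,v1,v0) [+--] → (1.0481, -1.345, -0.903534)–(1.0481, -1.345, -1.625)  len=0.7215
  (v2,v4,v0) [-+-] → (1.0481, -0.747849, -1.625)–(1.0481, -1.345, -1.625)  len=0.5972
  (v1,v7,v3) [-+-] → (1.0481, 0.747849, 1.625)–(1.0481, 1.345, 1.625)  len=0.5972
  (v5,v1,v4) [+-+] → (1.0481, -1.345, 1.625)–(1.0481, -1.345, -0.903534)  len=2.5285
  (v5,v7,v1) [++-] → (1.0481, 0.747849, 1.625)–(1.0481, -1.345, 1.625)  len=2.0928
  (v3,v7,v2) [-+-] → (1.0481, 1.345, 1.625)–(1.0481, 1.345, 0.903534)  len=0.7215
  (v6,v4,v2) [++-] → (1.0481, -0.747849, -1.625)–(1.0481, 1.345, -1.625)  len=2.0928
  (v2,v7,v6) [-++] → (1.0481, 1.345, 0.903534)–(1.0481, 1.345, -1.625)  len=2.5285

Chained into 1 loop(s):
  loop 1: 8 segments, perimeter = 11.8800
Total perimeter = 11.880


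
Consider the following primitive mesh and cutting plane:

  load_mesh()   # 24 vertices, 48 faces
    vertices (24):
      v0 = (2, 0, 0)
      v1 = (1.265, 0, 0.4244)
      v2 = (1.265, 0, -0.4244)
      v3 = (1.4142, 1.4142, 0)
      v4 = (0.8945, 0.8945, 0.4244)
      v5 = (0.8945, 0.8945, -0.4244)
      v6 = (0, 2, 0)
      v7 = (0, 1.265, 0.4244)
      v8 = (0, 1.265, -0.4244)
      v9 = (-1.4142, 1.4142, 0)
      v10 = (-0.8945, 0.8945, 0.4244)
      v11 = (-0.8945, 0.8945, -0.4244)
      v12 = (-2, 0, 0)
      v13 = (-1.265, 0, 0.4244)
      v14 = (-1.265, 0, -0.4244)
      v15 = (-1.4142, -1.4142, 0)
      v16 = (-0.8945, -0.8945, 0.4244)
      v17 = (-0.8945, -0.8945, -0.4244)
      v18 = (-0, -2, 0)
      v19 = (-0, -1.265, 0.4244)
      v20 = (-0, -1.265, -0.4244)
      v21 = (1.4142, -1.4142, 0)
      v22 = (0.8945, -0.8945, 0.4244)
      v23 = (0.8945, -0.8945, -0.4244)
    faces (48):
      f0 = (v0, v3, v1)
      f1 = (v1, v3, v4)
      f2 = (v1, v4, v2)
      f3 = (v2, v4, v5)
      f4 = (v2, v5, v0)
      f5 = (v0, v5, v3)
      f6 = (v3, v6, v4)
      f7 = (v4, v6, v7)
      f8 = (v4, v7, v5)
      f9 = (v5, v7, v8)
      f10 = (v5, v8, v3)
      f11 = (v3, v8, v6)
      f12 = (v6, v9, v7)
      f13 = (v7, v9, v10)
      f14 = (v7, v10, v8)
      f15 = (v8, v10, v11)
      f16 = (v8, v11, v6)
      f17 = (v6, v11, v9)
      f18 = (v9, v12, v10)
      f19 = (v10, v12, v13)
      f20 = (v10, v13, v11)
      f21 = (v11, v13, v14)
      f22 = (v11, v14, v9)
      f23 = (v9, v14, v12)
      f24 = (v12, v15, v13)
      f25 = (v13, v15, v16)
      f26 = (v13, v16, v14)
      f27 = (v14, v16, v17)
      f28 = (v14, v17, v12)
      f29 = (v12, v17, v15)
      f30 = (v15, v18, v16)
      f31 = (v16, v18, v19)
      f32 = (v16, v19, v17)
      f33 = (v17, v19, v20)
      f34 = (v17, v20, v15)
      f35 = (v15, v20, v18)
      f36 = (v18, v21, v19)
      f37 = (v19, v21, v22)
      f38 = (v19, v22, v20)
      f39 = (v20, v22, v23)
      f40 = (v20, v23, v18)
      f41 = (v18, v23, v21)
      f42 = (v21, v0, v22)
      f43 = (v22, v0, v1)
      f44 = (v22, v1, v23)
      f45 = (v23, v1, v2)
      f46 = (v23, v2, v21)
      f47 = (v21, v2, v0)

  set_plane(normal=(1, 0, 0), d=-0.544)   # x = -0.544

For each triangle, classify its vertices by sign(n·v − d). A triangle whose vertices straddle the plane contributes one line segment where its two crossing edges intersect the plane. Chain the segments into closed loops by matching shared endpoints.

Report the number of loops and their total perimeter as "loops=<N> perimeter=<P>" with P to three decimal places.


Straddling triangles (12 of 48):
  (v6,v9,v7) [+-+] → (-0.544, 1.77466, 0)–(-0.544, 1.32239, 0.261146)  len=0.5222
  (v7,v9,v10) [+--] → (-0.544, 1.32239, 0.261146)–(-0.544, 1.03968, 0.4244)  len=0.3265
  (v7,v10,v8) [+-+] → (-0.544, 1.03968, 0.4244)–(-0.544, 1.03968, 0.091807)  len=0.3326
  (v8,v10,v11) [+--] → (-0.544, 1.03968, 0.091807)–(-0.544, 1.03968, -0.4244)  len=0.5162
  (v8,v11,v6) [+-+] → (-0.544, 1.03968, -0.4244)–(-0.544, 1.32768, -0.258104)  len=0.3326
  (v6,v11,v9) [+--] → (-0.544, 1.32768, -0.258104)–(-0.544, 1.77466, 0)  len=0.5161
  (v15,v18,v16) [-+-] → (-0.544, -1.77466, 0)–(-0.544, -1.32768, 0.258104)  len=0.5161
  (v16,v18,v19) [-++] → (-0.544, -1.32768, 0.258104)–(-0.544, -1.03968, 0.4244)  len=0.3326
  (v16,v19,v17) [-+-] → (-0.544, -1.03968, 0.4244)–(-0.544, -1.03968, -0.091807)  len=0.5162
  (v17,v19,v20) [-++] → (-0.544, -1.03968, -0.091807)–(-0.544, -1.03968, -0.4244)  len=0.3326
  (v17,v20,v15) [-+-] → (-0.544, -1.03968, -0.4244)–(-0.544, -1.32239, -0.261146)  len=0.3265
  (v15,v20,v18) [-++] → (-0.544, -1.32239, -0.261146)–(-0.544, -1.77466, 0)  len=0.5222

Chained into 2 loop(s):
  loop 1: 6 segments, perimeter = 2.5462
  loop 2: 6 segments, perimeter = 2.5462
Total perimeter = 5.092

loops=2 perimeter=5.092


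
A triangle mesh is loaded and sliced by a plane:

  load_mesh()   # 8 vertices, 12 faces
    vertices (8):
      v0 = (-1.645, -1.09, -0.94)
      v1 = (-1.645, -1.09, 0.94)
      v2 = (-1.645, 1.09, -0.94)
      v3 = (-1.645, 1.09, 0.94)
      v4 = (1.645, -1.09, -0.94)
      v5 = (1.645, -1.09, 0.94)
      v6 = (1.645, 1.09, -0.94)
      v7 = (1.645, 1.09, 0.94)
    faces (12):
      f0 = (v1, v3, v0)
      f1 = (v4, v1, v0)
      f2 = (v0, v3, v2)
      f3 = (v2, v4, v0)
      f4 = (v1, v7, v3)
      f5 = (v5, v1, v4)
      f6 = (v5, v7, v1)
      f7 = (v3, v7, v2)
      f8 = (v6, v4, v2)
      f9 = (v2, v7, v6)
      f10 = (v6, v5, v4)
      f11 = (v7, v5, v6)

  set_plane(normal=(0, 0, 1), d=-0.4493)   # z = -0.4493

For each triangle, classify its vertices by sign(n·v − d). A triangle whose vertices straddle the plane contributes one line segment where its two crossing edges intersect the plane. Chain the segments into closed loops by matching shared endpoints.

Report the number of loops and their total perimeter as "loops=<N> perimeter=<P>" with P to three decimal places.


loops=1 perimeter=10.940

Straddling triangles (8 of 12):
  (v1,v3,v0) [++-] → (-1.645, -0.520997, -0.4493)–(-1.645, -1.09, -0.4493)  len=0.5690
  (v4,v1,v0) [-+-] → (0.786275, -1.09, -0.4493)–(-1.645, -1.09, -0.4493)  len=2.4313
  (v0,v3,v2) [-+-] → (-1.645, -0.520997, -0.4493)–(-1.645, 1.09, -0.4493)  len=1.6110
  (v5,v1,v4) [++-] → (0.786275, -1.09, -0.4493)–(1.645, -1.09, -0.4493)  len=0.8587
  (v3,v7,v2) [++-] → (-0.786275, 1.09, -0.4493)–(-1.645, 1.09, -0.4493)  len=0.8587
  (v2,v7,v6) [-+-] → (-0.786275, 1.09, -0.4493)–(1.645, 1.09, -0.4493)  len=2.4313
  (v6,v5,v4) [-+-] → (1.645, 0.520997, -0.4493)–(1.645, -1.09, -0.4493)  len=1.6110
  (v7,v5,v6) [++-] → (1.645, 0.520997, -0.4493)–(1.645, 1.09, -0.4493)  len=0.5690

Chained into 1 loop(s):
  loop 1: 8 segments, perimeter = 10.9400
Total perimeter = 10.940


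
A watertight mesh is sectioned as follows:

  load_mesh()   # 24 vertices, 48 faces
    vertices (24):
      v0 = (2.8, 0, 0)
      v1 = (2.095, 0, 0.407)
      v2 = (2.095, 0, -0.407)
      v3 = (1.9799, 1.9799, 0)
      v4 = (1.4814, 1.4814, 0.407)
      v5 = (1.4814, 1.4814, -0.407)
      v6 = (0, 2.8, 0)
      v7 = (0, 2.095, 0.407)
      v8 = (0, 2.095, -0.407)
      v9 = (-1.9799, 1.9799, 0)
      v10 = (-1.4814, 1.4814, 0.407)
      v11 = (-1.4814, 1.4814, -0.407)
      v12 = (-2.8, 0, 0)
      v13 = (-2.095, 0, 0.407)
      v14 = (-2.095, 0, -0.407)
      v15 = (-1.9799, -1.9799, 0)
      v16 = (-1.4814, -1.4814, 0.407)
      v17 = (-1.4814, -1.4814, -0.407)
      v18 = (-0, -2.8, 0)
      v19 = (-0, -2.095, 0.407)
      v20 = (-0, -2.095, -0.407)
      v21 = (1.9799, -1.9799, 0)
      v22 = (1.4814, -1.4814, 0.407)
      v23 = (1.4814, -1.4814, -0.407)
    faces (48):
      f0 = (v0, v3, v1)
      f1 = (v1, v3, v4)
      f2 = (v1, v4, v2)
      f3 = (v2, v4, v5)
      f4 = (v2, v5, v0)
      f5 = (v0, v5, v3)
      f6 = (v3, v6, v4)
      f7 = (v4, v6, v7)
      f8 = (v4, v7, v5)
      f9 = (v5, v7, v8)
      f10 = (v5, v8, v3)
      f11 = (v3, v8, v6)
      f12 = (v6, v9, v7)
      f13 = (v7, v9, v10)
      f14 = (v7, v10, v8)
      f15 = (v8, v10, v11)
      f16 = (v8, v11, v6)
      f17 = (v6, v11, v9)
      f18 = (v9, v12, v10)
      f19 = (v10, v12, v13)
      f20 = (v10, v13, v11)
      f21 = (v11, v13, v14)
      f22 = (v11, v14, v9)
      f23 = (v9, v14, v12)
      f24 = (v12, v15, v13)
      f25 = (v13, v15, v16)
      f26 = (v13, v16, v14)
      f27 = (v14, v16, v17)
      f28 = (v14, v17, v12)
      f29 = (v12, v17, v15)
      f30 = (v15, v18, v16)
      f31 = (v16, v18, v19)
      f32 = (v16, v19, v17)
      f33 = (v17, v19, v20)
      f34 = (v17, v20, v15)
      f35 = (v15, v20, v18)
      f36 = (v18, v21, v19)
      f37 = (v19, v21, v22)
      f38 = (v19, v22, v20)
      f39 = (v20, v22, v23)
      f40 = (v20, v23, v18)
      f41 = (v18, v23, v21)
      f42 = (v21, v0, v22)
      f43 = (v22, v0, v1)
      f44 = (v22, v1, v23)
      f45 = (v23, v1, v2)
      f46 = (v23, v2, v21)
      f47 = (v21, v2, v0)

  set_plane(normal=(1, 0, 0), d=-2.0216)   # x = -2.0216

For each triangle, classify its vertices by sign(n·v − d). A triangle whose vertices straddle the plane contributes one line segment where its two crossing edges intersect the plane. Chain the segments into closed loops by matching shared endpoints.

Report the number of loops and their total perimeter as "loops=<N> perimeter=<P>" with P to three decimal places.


Straddling triangles (12 of 48):
  (v9,v12,v10) [+-+] → (-2.0216, 1.87923, 0)–(-2.0216, 0.874505, 0.240261)  len=1.0331
  (v10,v12,v13) [+--] → (-2.0216, 0.874505, 0.240261)–(-2.0216, 0.177208, 0.407)  len=0.7170
  (v10,v13,v11) [+-+] → (-2.0216, 0.177208, 0.407)–(-2.0216, 0.177208, 0.309628)  len=0.0974
  (v11,v13,v14) [+--] → (-2.0216, 0.177208, 0.309628)–(-2.0216, 0.177208, -0.407)  len=0.7166
  (v11,v14,v9) [+-+] → (-2.0216, 0.177208, -0.407)–(-2.0216, 1.26259, -0.147454)  len=1.1160
  (v9,v14,v12) [+--] → (-2.0216, 1.26259, -0.147454)–(-2.0216, 1.87923, 0)  len=0.6340
  (v12,v15,v13) [-+-] → (-2.0216, -1.87923, 0)–(-2.0216, -1.26259, 0.147454)  len=0.6340
  (v13,v15,v16) [-++] → (-2.0216, -1.26259, 0.147454)–(-2.0216, -0.177208, 0.407)  len=1.1160
  (v13,v16,v14) [-+-] → (-2.0216, -0.177208, 0.407)–(-2.0216, -0.177208, -0.309628)  len=0.7166
  (v14,v16,v17) [-++] → (-2.0216, -0.177208, -0.309628)–(-2.0216, -0.177208, -0.407)  len=0.0974
  (v14,v17,v12) [-+-] → (-2.0216, -0.177208, -0.407)–(-2.0216, -0.874505, -0.240261)  len=0.7170
  (v12,v17,v15) [-++] → (-2.0216, -0.874505, -0.240261)–(-2.0216, -1.87923, 0)  len=1.0331

Chained into 2 loop(s):
  loop 1: 6 segments, perimeter = 4.3140
  loop 2: 6 segments, perimeter = 4.3140
Total perimeter = 8.628

loops=2 perimeter=8.628


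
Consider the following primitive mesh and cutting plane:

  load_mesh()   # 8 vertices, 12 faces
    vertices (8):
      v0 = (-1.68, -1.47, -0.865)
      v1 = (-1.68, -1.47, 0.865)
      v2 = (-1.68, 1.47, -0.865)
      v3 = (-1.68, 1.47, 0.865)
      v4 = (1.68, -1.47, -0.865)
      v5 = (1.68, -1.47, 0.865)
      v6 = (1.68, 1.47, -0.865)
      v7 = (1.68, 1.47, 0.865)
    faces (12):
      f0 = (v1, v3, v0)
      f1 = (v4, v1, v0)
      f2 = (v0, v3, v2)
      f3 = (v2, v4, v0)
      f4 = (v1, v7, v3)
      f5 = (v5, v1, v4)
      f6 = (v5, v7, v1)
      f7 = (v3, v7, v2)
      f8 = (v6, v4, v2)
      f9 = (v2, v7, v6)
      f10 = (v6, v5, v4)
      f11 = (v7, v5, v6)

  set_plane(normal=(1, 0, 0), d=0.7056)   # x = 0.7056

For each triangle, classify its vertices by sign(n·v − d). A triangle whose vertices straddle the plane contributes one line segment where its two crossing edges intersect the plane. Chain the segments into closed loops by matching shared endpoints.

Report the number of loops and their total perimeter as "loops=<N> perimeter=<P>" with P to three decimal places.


loops=1 perimeter=9.340

Straddling triangles (8 of 12):
  (v4,v1,v0) [+--] → (0.7056, -1.47, -0.3633)–(0.7056, -1.47, -0.865)  len=0.5017
  (v2,v4,v0) [-+-] → (0.7056, -0.6174, -0.865)–(0.7056, -1.47, -0.865)  len=0.8526
  (v1,v7,v3) [-+-] → (0.7056, 0.6174, 0.865)–(0.7056, 1.47, 0.865)  len=0.8526
  (v5,v1,v4) [+-+] → (0.7056, -1.47, 0.865)–(0.7056, -1.47, -0.3633)  len=1.2283
  (v5,v7,v1) [++-] → (0.7056, 0.6174, 0.865)–(0.7056, -1.47, 0.865)  len=2.0874
  (v3,v7,v2) [-+-] → (0.7056, 1.47, 0.865)–(0.7056, 1.47, 0.3633)  len=0.5017
  (v6,v4,v2) [++-] → (0.7056, -0.6174, -0.865)–(0.7056, 1.47, -0.865)  len=2.0874
  (v2,v7,v6) [-++] → (0.7056, 1.47, 0.3633)–(0.7056, 1.47, -0.865)  len=1.2283

Chained into 1 loop(s):
  loop 1: 8 segments, perimeter = 9.3400
Total perimeter = 9.340


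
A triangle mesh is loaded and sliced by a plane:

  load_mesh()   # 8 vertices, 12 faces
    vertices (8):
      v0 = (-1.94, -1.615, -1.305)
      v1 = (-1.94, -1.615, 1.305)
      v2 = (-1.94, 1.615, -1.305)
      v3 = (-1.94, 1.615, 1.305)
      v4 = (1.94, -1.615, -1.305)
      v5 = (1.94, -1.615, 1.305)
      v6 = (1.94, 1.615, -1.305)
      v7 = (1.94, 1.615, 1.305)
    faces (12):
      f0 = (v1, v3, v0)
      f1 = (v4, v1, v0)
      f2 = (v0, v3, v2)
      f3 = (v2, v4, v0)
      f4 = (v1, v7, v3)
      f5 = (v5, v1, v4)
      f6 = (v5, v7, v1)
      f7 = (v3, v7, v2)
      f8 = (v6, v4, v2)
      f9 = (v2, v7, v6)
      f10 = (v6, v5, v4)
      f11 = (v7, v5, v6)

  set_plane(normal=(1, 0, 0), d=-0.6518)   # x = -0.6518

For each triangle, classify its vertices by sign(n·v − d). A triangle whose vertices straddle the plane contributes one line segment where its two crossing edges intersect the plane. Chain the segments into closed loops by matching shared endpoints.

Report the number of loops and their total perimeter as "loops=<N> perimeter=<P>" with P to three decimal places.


loops=1 perimeter=11.680

Straddling triangles (8 of 12):
  (v4,v1,v0) [+--] → (-0.6518, -1.615, 0.438453)–(-0.6518, -1.615, -1.305)  len=1.7435
  (v2,v4,v0) [-+-] → (-0.6518, 0.542607, -1.305)–(-0.6518, -1.615, -1.305)  len=2.1576
  (v1,v7,v3) [-+-] → (-0.6518, -0.542607, 1.305)–(-0.6518, 1.615, 1.305)  len=2.1576
  (v5,v1,v4) [+-+] → (-0.6518, -1.615, 1.305)–(-0.6518, -1.615, 0.438453)  len=0.8665
  (v5,v7,v1) [++-] → (-0.6518, -0.542607, 1.305)–(-0.6518, -1.615, 1.305)  len=1.0724
  (v3,v7,v2) [-+-] → (-0.6518, 1.615, 1.305)–(-0.6518, 1.615, -0.438453)  len=1.7435
  (v6,v4,v2) [++-] → (-0.6518, 0.542607, -1.305)–(-0.6518, 1.615, -1.305)  len=1.0724
  (v2,v7,v6) [-++] → (-0.6518, 1.615, -0.438453)–(-0.6518, 1.615, -1.305)  len=0.8665

Chained into 1 loop(s):
  loop 1: 8 segments, perimeter = 11.6800
Total perimeter = 11.680


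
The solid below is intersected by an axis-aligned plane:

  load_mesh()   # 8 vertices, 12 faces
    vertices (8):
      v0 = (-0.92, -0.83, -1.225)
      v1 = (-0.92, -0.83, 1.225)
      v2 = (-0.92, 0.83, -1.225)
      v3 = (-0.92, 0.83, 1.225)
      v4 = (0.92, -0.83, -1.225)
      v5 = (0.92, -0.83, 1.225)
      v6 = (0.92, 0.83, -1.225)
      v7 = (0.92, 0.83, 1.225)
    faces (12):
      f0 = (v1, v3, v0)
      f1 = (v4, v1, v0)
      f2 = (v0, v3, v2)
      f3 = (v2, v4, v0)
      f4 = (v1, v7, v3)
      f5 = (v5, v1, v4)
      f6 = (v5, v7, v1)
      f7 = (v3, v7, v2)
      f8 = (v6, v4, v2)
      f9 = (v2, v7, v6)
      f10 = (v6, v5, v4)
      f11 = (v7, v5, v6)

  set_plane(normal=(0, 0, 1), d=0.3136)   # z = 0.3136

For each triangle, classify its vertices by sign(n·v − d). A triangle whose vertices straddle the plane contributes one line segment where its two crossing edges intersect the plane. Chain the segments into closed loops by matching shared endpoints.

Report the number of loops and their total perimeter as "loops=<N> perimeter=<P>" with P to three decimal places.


Straddling triangles (8 of 12):
  (v1,v3,v0) [++-] → (-0.92, 0.21248, 0.3136)–(-0.92, -0.83, 0.3136)  len=1.0425
  (v4,v1,v0) [-+-] → (-0.23552, -0.83, 0.3136)–(-0.92, -0.83, 0.3136)  len=0.6845
  (v0,v3,v2) [-+-] → (-0.92, 0.21248, 0.3136)–(-0.92, 0.83, 0.3136)  len=0.6175
  (v5,v1,v4) [++-] → (-0.23552, -0.83, 0.3136)–(0.92, -0.83, 0.3136)  len=1.1555
  (v3,v7,v2) [++-] → (0.23552, 0.83, 0.3136)–(-0.92, 0.83, 0.3136)  len=1.1555
  (v2,v7,v6) [-+-] → (0.23552, 0.83, 0.3136)–(0.92, 0.83, 0.3136)  len=0.6845
  (v6,v5,v4) [-+-] → (0.92, -0.21248, 0.3136)–(0.92, -0.83, 0.3136)  len=0.6175
  (v7,v5,v6) [++-] → (0.92, -0.21248, 0.3136)–(0.92, 0.83, 0.3136)  len=1.0425

Chained into 1 loop(s):
  loop 1: 8 segments, perimeter = 7.0000
Total perimeter = 7.000

loops=1 perimeter=7.000


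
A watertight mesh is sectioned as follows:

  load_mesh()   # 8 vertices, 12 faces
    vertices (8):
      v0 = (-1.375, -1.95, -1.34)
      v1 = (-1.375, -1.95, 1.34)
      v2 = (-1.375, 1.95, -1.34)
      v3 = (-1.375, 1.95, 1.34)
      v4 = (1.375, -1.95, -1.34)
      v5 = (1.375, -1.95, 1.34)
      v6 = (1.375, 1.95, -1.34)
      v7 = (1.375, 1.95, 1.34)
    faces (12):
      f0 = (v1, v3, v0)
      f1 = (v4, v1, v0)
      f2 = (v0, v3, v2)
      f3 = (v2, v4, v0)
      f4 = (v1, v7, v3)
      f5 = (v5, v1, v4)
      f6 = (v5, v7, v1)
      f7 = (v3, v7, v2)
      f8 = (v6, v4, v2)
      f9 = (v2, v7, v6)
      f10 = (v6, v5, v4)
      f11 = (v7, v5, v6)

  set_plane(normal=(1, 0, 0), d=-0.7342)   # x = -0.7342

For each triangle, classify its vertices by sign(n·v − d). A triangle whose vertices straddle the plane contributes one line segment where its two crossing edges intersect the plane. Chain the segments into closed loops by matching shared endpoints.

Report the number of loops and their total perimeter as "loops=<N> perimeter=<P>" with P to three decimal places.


Straddling triangles (8 of 12):
  (v4,v1,v0) [+--] → (-0.7342, -1.95, 0.715511)–(-0.7342, -1.95, -1.34)  len=2.0555
  (v2,v4,v0) [-+-] → (-0.7342, 1.04123, -1.34)–(-0.7342, -1.95, -1.34)  len=2.9912
  (v1,v7,v3) [-+-] → (-0.7342, -1.04123, 1.34)–(-0.7342, 1.95, 1.34)  len=2.9912
  (v5,v1,v4) [+-+] → (-0.7342, -1.95, 1.34)–(-0.7342, -1.95, 0.715511)  len=0.6245
  (v5,v7,v1) [++-] → (-0.7342, -1.04123, 1.34)–(-0.7342, -1.95, 1.34)  len=0.9088
  (v3,v7,v2) [-+-] → (-0.7342, 1.95, 1.34)–(-0.7342, 1.95, -0.715511)  len=2.0555
  (v6,v4,v2) [++-] → (-0.7342, 1.04123, -1.34)–(-0.7342, 1.95, -1.34)  len=0.9088
  (v2,v7,v6) [-++] → (-0.7342, 1.95, -0.715511)–(-0.7342, 1.95, -1.34)  len=0.6245

Chained into 1 loop(s):
  loop 1: 8 segments, perimeter = 13.1600
Total perimeter = 13.160

loops=1 perimeter=13.160


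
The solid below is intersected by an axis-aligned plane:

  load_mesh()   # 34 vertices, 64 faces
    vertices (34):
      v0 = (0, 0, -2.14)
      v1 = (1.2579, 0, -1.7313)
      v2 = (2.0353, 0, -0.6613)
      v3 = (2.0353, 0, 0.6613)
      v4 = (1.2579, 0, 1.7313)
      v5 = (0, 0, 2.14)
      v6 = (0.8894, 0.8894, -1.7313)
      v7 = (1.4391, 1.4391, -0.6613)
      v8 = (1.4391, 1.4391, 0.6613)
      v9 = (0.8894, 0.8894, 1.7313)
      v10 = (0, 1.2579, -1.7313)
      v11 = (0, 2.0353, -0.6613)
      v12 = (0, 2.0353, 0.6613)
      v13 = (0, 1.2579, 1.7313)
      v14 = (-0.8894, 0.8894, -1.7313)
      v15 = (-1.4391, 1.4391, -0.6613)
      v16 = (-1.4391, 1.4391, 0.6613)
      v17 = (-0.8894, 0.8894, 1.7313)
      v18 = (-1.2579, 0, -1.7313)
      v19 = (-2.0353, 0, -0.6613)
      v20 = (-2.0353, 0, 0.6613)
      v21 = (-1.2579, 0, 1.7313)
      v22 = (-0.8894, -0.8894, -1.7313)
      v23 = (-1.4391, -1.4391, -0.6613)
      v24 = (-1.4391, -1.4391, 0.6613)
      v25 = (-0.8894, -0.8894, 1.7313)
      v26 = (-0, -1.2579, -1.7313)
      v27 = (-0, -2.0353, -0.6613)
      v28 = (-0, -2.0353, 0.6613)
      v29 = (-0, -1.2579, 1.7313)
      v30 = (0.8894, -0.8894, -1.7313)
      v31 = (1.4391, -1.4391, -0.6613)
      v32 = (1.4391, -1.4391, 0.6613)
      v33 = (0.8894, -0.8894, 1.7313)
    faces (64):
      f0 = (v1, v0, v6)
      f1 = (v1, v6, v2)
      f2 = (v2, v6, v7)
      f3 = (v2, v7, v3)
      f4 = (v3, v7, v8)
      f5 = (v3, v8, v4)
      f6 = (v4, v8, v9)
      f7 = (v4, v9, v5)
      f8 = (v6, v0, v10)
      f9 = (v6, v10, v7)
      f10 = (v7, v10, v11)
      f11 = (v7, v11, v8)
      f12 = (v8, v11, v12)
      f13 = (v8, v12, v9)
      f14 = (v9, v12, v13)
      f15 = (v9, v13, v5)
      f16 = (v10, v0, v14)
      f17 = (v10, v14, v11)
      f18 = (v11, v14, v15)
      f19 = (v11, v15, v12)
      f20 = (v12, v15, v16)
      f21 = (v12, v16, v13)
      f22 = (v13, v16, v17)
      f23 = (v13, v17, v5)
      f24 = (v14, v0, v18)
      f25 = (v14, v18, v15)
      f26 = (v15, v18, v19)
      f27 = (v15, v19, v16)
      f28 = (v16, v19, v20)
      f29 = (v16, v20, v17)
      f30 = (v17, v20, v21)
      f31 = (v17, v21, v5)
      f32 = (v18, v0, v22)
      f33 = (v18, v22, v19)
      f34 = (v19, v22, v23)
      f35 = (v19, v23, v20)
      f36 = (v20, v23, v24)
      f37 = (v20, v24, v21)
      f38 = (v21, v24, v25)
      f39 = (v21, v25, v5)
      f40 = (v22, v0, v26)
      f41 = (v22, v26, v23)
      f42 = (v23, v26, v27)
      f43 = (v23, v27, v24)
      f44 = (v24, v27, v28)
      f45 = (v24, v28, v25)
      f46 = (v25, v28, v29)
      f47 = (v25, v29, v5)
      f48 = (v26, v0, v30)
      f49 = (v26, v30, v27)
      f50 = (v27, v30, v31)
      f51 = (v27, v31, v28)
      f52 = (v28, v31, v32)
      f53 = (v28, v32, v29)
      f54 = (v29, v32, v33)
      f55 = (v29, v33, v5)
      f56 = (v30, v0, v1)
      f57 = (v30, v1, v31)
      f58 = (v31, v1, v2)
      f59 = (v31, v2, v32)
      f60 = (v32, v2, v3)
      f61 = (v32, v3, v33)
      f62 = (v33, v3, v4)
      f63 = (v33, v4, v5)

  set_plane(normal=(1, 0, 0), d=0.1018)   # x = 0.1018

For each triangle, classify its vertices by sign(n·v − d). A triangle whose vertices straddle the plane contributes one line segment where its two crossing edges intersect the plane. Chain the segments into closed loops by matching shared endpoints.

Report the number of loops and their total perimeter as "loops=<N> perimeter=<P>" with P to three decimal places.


loops=1 perimeter=13.031

Straddling triangles (20 of 64):
  (v1,v0,v6) [+-+] → (0.1018, 0, -2.10692)–(0.1018, 0.1018, -2.09322)  len=0.1027
  (v4,v9,v5) [++-] → (0.1018, 0.1018, 2.09322)–(0.1018, 0, 2.10692)  len=0.1027
  (v6,v0,v10) [+--] → (0.1018, 0.1018, -2.09322)–(0.1018, 1.21572, -1.7313)  len=1.1712
  (v6,v10,v7) [+-+] → (0.1018, 1.21572, -1.7313)–(0.1018, 1.27072, -1.65561)  len=0.0936
  (v7,v10,v11) [+--] → (0.1018, 1.27072, -1.65561)–(0.1018, 1.99313, -0.6613)  len=1.2290
  (v7,v11,v8) [+-+] → (0.1018, 1.99313, -0.6613)–(0.1018, 1.99313, -0.567741)  len=0.0936
  (v8,v11,v12) [+--] → (0.1018, 1.99313, -0.567741)–(0.1018, 1.99313, 0.6613)  len=1.2290
  (v8,v12,v9) [+-+] → (0.1018, 1.99313, 0.6613)–(0.1018, 1.90414, 0.783771)  len=0.1514
  (v9,v12,v13) [+--] → (0.1018, 1.90414, 0.783771)–(0.1018, 1.21572, 1.7313)  len=1.1712
  (v9,v13,v5) [+--] → (0.1018, 1.21572, 1.7313)–(0.1018, 0.1018, 2.09322)  len=1.1712
  (v26,v0,v30) [--+] → (0.1018, -0.1018, -2.09322)–(0.1018, -1.21572, -1.7313)  len=1.1712
  (v26,v30,v27) [-+-] → (0.1018, -1.21572, -1.7313)–(0.1018, -1.90414, -0.783771)  len=1.1712
  (v27,v30,v31) [-++] → (0.1018, -1.90414, -0.783771)–(0.1018, -1.99313, -0.6613)  len=0.1514
  (v27,v31,v28) [-+-] → (0.1018, -1.99313, -0.6613)–(0.1018, -1.99313, 0.567741)  len=1.2290
  (v28,v31,v32) [-++] → (0.1018, -1.99313, 0.567741)–(0.1018, -1.99313, 0.6613)  len=0.0936
  (v28,v32,v29) [-+-] → (0.1018, -1.99313, 0.6613)–(0.1018, -1.27072, 1.65561)  len=1.2290
  (v29,v32,v33) [-++] → (0.1018, -1.27072, 1.65561)–(0.1018, -1.21572, 1.7313)  len=0.0936
  (v29,v33,v5) [-+-] → (0.1018, -1.21572, 1.7313)–(0.1018, -0.1018, 2.09322)  len=1.1712
  (v30,v0,v1) [+-+] → (0.1018, -0.1018, -2.09322)–(0.1018, 0, -2.10692)  len=0.1027
  (v33,v4,v5) [++-] → (0.1018, 0, 2.10692)–(0.1018, -0.1018, 2.09322)  len=0.1027

Chained into 1 loop(s):
  loop 1: 20 segments, perimeter = 13.0314
Total perimeter = 13.031


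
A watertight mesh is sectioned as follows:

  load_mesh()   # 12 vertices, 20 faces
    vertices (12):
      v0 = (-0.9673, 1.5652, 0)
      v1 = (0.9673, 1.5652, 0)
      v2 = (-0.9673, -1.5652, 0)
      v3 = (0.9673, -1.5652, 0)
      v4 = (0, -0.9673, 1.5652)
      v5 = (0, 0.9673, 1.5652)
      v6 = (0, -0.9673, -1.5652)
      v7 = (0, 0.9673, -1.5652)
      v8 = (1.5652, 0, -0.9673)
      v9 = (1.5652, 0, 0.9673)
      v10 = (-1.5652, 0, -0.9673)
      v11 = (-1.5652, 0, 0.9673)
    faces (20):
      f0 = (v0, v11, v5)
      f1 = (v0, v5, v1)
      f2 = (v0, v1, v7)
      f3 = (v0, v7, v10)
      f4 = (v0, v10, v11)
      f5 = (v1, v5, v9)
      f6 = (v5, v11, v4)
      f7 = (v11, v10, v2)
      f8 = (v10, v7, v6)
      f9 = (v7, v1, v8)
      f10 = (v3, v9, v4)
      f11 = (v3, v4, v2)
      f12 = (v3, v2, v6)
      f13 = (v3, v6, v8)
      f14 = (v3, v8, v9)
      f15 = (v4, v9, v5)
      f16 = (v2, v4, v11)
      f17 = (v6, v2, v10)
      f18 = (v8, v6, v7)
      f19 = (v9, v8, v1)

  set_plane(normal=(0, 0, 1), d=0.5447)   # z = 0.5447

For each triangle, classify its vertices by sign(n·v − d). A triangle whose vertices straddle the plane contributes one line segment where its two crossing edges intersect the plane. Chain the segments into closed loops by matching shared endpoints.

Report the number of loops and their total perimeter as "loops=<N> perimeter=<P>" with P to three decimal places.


Straddling triangles (10 of 20):
  (v0,v11,v5) [-++] → (-1.30399, 0.683814, 0.5447)–(-0.630673, 1.35713, 0.5447)  len=0.9522
  (v0,v5,v1) [-+-] → (-0.630673, 1.35713, 0.5447)–(0.630673, 1.35713, 0.5447)  len=1.2613
  (v0,v10,v11) [--+] → (-1.5652, 0, 0.5447)–(-1.30399, 0.683814, 0.5447)  len=0.7320
  (v1,v5,v9) [-++] → (0.630673, 1.35713, 0.5447)–(1.30399, 0.683814, 0.5447)  len=0.9522
  (v11,v10,v2) [+--] → (-1.5652, 0, 0.5447)–(-1.30399, -0.683814, 0.5447)  len=0.7320
  (v3,v9,v4) [-++] → (1.30399, -0.683814, 0.5447)–(0.630673, -1.35713, 0.5447)  len=0.9522
  (v3,v4,v2) [-+-] → (0.630673, -1.35713, 0.5447)–(-0.630673, -1.35713, 0.5447)  len=1.2613
  (v3,v8,v9) [--+] → (1.5652, 0, 0.5447)–(1.30399, -0.683814, 0.5447)  len=0.7320
  (v2,v4,v11) [-++] → (-0.630673, -1.35713, 0.5447)–(-1.30399, -0.683814, 0.5447)  len=0.9522
  (v9,v8,v1) [+--] → (1.5652, 0, 0.5447)–(1.30399, 0.683814, 0.5447)  len=0.7320

Chained into 1 loop(s):
  loop 1: 10 segments, perimeter = 9.2596
Total perimeter = 9.260

loops=1 perimeter=9.260
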